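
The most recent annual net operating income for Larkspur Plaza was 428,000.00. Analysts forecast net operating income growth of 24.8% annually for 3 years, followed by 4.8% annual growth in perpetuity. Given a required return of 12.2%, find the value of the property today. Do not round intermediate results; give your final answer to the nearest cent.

9935973.23

D_1 = 534144.00000
D_2 = 666611.71200
D_3 = 831931.41658
Terminal value at year 3: TV = D_3×(1+g_2)/(r−g_2) = 871864.12457/0.074 = 11781947.62935
P_0 = D_1/(1+r)^1 + D_2/(1+r)^2 + D_3/(1+r)^3 + TV/(1+r)^3
    = 476064.17112 + 529525.92296 + 588991.40094 + 8341391.73223 = 9935973.22725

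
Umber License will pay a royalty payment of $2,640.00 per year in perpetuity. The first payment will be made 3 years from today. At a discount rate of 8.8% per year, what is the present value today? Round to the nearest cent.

$25343.32

Value at end of year 2: C / r = $2,640.00 / 0.088 = $30,000.0000
Discount to today: PV = $30,000.0000 / (1 + 0.088)^2 = $30,000.0000 / 1.183744 = $25,343.32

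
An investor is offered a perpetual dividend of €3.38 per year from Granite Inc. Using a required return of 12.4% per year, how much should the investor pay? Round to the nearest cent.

Level perpetuity: PV = C / r = €3.38 / 0.124 = €27.26

€27.26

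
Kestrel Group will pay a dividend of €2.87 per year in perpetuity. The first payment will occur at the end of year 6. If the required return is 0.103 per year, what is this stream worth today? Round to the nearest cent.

Value at end of year 5: C / r = €2.87 / 0.103 = €27.8641
Discount to today: PV = €27.8641 / (1 + 0.103)^5 = €27.8641 / 1.632592 = €17.07

€17.07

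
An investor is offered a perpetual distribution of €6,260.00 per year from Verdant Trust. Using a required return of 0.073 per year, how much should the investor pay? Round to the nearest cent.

€85753.42

Level perpetuity: PV = C / r = €6,260.00 / 0.073 = €85,753.42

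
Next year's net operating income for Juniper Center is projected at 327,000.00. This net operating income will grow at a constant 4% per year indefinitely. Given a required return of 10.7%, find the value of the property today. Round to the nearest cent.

Growing perpetuity: P = D₁ / (r − g) = 327,000.0000 / (0.107 − 0.04) = 4,880,597.01

4880597.01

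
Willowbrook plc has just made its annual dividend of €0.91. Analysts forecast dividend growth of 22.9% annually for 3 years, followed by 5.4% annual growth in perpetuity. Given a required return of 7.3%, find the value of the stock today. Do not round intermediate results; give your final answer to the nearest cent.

€79.46

D_1 = 1.11839
D_2 = 1.37450
D_3 = 1.68926
Terminal value at year 3: TV = D_3×(1+g_2)/(r−g_2) = 1.78048/0.019 = 93.70959
P_0 = D_1/(1+r)^1 + D_2/(1+r)^2 + D_3/(1+r)^3 + TV/(1+r)^3
    = 1.04230 + 1.19384 + 1.36741 + 75.85512 = 79.45867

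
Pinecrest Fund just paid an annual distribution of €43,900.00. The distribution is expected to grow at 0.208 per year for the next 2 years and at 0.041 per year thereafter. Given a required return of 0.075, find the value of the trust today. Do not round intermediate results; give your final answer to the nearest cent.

D_1 = 53031.20000
D_2 = 64061.68960
Terminal value at year 2: TV = D_2×(1+g_2)/(r−g_2) = 66688.21887/0.034 = 1961418.20216
P_0 = D_1/(1+r)^1 + D_2/(1+r)^2 + TV/(1+r)^2
    = 49331.34884 + 55434.66920 + 1697279.13654 = 1802045.15458

€1802045.15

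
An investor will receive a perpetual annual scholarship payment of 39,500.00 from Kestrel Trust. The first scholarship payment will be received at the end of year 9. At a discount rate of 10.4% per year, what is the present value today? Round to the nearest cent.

Value at end of year 8: C / r = 39,500.00 / 0.104 = 379,807.6923
Discount to today: PV = 379,807.6923 / (1 + 0.104)^8 = 379,807.6923 / 2.206747 = 172,112.01

172112.01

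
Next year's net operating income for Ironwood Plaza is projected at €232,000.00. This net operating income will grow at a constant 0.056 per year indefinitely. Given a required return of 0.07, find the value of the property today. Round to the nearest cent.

Growing perpetuity: P = D₁ / (r − g) = €232,000.0000 / (0.07 − 0.056) = €16,571,428.57

€16571428.57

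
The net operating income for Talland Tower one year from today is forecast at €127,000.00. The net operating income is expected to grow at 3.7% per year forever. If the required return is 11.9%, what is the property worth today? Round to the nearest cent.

Growing perpetuity: P = D₁ / (r − g) = €127,000.0000 / (0.119 − 0.037) = €1,548,780.49

€1548780.49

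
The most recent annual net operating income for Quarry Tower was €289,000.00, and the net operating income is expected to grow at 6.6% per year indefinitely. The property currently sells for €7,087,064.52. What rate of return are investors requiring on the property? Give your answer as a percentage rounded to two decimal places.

D₁ = €289,000.00 × 1.066 = €308,074.0000
P = D₁/(r − g) ⇒ r = D₁/P + g = €308,074.0000/€7,087,064.52 + 0.066 = 0.043470 + 0.066 = 0.109470

10.95%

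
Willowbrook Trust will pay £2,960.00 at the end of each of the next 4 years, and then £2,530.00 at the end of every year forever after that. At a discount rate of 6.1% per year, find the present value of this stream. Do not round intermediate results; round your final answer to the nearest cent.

PV of 4-year annuity: £2,960.00 × [1 − (1+0.061)^−4] / 0.061 = 10233.26994
Perpetuity value at year 4: £2,530.00 / 0.061 = 41475.40984
PV of perpetuity: 41475.40984 / (1+0.061)^4 = 32728.72979
Total PV = 10233.26994 + 32728.72979 = 42961.99973

£42962.00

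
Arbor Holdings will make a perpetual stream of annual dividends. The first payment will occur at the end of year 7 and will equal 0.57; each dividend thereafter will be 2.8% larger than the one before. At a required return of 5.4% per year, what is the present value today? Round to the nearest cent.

Value at end of year 6: C₁ / (r − g) = 0.57 / (0.054 − 0.028) = 21.9231
Discount to today: PV = 21.9231 / (1 + 0.054)^6 = 21.9231 / 1.371020 = 15.99

15.99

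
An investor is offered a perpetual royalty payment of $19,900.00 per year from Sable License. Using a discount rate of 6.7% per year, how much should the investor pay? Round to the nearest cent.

Level perpetuity: PV = C / r = $19,900.00 / 0.067 = $297,014.93

$297014.93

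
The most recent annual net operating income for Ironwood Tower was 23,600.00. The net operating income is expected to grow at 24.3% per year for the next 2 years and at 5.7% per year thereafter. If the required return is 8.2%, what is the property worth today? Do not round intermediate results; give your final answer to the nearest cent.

D_1 = 29334.80000
D_2 = 36463.15640
Terminal value at year 2: TV = D_2×(1+g_2)/(r−g_2) = 38541.55631/0.025 = 1541662.25259
P_0 = D_1/(1+r)^1 + D_2/(1+r)^2 + TV/(1+r)^2
    = 27111.64510 + 31145.81780 + 1316845.17665 = 1375102.63956

1375102.64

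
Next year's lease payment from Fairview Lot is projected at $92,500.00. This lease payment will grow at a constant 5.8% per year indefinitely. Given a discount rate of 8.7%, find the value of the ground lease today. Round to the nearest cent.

$3189655.17

Growing perpetuity: P = D₁ / (r − g) = $92,500.0000 / (0.087 − 0.058) = $3,189,655.17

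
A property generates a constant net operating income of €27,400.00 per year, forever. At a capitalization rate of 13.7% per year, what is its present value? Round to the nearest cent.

Level perpetuity: PV = C / r = €27,400.00 / 0.137 = €200,000.00

€200000.00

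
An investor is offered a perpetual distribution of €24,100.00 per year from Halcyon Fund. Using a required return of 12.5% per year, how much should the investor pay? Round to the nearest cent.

Level perpetuity: PV = C / r = €24,100.00 / 0.125 = €192,800.00

€192800.00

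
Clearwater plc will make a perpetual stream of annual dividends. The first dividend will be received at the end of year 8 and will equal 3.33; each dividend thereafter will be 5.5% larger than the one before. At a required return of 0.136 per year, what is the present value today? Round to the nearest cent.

16.84

Value at end of year 7: C₁ / (r − g) = 3.33 / (0.136 − 0.055) = 41.1111
Discount to today: PV = 41.1111 / (1 + 0.136)^7 = 41.1111 / 2.441453 = 16.84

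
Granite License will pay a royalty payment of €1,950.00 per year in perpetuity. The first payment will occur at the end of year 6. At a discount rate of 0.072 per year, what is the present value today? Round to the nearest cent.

€19130.58

Value at end of year 5: C / r = €1,950.00 / 0.072 = €27,083.3333
Discount to today: PV = €27,083.3333 / (1 + 0.072)^5 = €27,083.3333 / 1.415709 = €19,130.58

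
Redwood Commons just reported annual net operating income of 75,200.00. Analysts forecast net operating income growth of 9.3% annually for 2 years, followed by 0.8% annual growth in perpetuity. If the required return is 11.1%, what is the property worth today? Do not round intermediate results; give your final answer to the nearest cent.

859048.92

D_1 = 82193.60000
D_2 = 89837.60480
Terminal value at year 2: TV = D_2×(1+g_2)/(r−g_2) = 90556.30564/0.103 = 879187.43338
P_0 = D_1/(1+r)^1 + D_2/(1+r)^2 + TV/(1+r)^2
    = 73981.63816 + 72783.01576 + 712284.27077 = 859048.92470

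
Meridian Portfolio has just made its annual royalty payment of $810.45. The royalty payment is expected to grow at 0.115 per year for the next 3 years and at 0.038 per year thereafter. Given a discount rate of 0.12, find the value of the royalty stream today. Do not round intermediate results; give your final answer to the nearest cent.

D_1 = 903.65175
D_2 = 1007.57170
D_3 = 1123.44245
Terminal value at year 3: TV = D_3×(1+g_2)/(r−g_2) = 1166.13326/0.082 = 14221.13732
P_0 = D_1/(1+r)^1 + D_2/(1+r)^2 + D_3/(1+r)^3 + TV/(1+r)^3
    = 806.83192 + 803.22999 + 799.64414 + 10122.32464 = 12532.03070

$12532.03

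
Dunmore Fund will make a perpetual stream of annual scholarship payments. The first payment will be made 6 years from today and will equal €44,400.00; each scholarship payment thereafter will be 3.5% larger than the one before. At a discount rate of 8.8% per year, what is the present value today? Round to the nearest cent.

Value at end of year 5: C₁ / (r − g) = €44,400.00 / (0.088 − 0.035) = €837,735.8491
Discount to today: PV = €837,735.8491 / (1 + 0.088)^5 = €837,735.8491 / 1.524560 = €549,493.58

€549493.58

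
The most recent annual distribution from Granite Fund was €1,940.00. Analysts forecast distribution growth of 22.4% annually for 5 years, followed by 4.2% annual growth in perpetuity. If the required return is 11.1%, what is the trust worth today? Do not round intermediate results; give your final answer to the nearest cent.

D_1 = 2374.56000
D_2 = 2906.46144
D_3 = 3557.50880
D_4 = 4354.39077
D_5 = 5329.77431
Terminal value at year 5: TV = D_5×(1+g_2)/(r−g_2) = 5553.62483/0.069 = 80487.31636
P_0 = D_1/(1+r)^1 + D_2/(1+r)^2 + D_3/(1+r)^3 + D_4/(1+r)^4 + D_5/(1+r)^5 + TV/(1+r)^5
    = 2137.31773 + 2354.70468 + 2594.20210 + 2858.05884 + 3148.75249 + 47550.72604 = 60643.76189

€60643.76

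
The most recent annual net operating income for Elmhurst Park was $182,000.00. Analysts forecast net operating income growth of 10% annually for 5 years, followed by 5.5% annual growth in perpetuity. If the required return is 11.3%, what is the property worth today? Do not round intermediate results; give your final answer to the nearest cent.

D_1 = 200200.00000
D_2 = 220220.00000
D_3 = 242242.00000
D_4 = 266466.20000
D_5 = 293112.82000
Terminal value at year 5: TV = D_5×(1+g_2)/(r−g_2) = 309234.02510/0.058 = 5331621.12241
P_0 = D_1/(1+r)^1 + D_2/(1+r)^2 + D_3/(1+r)^3 + D_4/(1+r)^4 + D_5/(1+r)^5 + TV/(1+r)^5
    = 179874.21384 + 177773.25716 + 175696.83996 + 173644.67561 + 171616.48084 + 3121644.60838 = 4000250.07579

$4000250.08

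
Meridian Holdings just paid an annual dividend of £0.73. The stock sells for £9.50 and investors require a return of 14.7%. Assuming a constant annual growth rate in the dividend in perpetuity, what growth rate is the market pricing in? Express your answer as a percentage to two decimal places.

6.52%

P = D₀(1+g)/(r−g) ⇒ P(r−g) = D₀(1+g) ⇒ g(P+D₀) = P·r − D₀
g = (P·r − D₀)/(P + D₀) = (£9.50×0.147 − £0.73) / (£9.50 + £0.73) = 0.065152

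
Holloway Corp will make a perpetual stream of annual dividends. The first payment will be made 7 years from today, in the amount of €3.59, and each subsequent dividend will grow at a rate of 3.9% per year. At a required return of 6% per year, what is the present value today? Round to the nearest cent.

€120.51

Value at end of year 6: C₁ / (r − g) = €3.59 / (0.06 − 0.039) = €170.9524
Discount to today: PV = €170.9524 / (1 + 0.06)^6 = €170.9524 / 1.418519 = €120.51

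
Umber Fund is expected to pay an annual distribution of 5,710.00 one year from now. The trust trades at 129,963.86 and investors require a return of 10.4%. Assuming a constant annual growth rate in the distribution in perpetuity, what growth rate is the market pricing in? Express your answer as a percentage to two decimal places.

6.01%

P = D₁/(r−g) ⇒ g = r − D₁/P = 0.104 − 5,710.00/129,963.86 = 0.060065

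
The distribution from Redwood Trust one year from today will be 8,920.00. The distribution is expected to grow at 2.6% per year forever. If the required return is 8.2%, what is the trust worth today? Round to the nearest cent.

159285.71

Growing perpetuity: P = D₁ / (r − g) = 8,920.0000 / (0.082 − 0.026) = 159,285.71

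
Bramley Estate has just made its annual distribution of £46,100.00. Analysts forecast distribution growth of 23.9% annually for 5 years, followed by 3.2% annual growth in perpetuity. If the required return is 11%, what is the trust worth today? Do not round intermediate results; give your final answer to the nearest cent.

D_1 = 57117.90000
D_2 = 70769.07810
D_3 = 87682.88777
D_4 = 108639.09794
D_5 = 134603.84235
Terminal value at year 5: TV = D_5×(1+g_2)/(r−g_2) = 138911.16531/0.078 = 1780912.37571
P_0 = D_1/(1+r)^1 + D_2/(1+r)^2 + D_3/(1+r)^3 + D_4/(1+r)^4 + D_5/(1+r)^5 + TV/(1+r)^5
    = 51457.56757 + 57437.77137 + 64112.97182 + 71563.93882 + 79880.82900 + 1056884.81452 = 1381337.89310

£1381337.89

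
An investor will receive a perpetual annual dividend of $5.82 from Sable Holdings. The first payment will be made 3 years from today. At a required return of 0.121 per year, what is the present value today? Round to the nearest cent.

$38.28

Value at end of year 2: C / r = $5.82 / 0.121 = $48.0992
Discount to today: PV = $48.0992 / (1 + 0.121)^2 = $48.0992 / 1.256641 = $38.28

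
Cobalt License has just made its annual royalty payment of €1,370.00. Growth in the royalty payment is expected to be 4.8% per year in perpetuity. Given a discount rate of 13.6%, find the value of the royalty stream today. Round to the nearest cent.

€16315.45

D₁ = D₀ × (1 + g) = €1,370.00 × 1.048 = €1,435.7600
Growing perpetuity: P = D₁ / (r − g) = €1,435.7600 / (0.136 − 0.048) = €16,315.45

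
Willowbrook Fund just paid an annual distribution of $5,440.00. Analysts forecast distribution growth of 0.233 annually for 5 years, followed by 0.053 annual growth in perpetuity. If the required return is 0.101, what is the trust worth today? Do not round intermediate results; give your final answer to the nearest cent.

$248910.02

D_1 = 6707.52000
D_2 = 8270.37216
D_3 = 10197.36887
D_4 = 12573.35582
D_5 = 15502.94773
Terminal value at year 5: TV = D_5×(1+g_2)/(r−g_2) = 16324.60396/0.048 = 340095.91576
P_0 = D_1/(1+r)^1 + D_2/(1+r)^2 + D_3/(1+r)^3 + D_4/(1+r)^4 + D_5/(1+r)^5 + TV/(1+r)^5
    = 6092.20708 + 6822.60793 + 7640.57728 + 8556.61379 + 9582.47484 + 210215.54189 = 248910.02282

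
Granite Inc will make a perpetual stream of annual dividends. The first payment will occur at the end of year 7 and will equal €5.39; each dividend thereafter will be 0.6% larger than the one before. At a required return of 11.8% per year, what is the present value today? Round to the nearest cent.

Value at end of year 6: C₁ / (r − g) = €5.39 / (0.118 − 0.006) = €48.1250
Discount to today: PV = €48.1250 / (1 + 0.118)^6 = €48.1250 / 1.952769 = €24.64

€24.64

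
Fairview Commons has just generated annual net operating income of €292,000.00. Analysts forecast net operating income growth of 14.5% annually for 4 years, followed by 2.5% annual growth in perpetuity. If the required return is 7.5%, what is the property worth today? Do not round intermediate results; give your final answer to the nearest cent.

€9075080.35

D_1 = 334340.00000
D_2 = 382819.30000
D_3 = 438328.09850
D_4 = 501885.67278
Terminal value at year 4: TV = D_4×(1+g_2)/(r−g_2) = 514432.81460/0.05 = 10288656.29204
P_0 = D_1/(1+r)^1 + D_2/(1+r)^2 + D_3/(1+r)^3 + D_4/(1+r)^4 + TV/(1+r)^4
    = 311013.95349 + 331266.02488 + 352836.83580 + 375812.25767 + 7704151.28217 = 9075080.35400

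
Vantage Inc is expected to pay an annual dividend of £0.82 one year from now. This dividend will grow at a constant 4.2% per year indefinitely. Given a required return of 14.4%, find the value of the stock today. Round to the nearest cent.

Growing perpetuity: P = D₁ / (r − g) = £0.8200 / (0.144 − 0.042) = £8.04

£8.04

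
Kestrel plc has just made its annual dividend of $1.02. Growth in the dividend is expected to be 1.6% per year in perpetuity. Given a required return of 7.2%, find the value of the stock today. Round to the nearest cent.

$18.51

D₁ = D₀ × (1 + g) = $1.02 × 1.016 = $1.0363
Growing perpetuity: P = D₁ / (r − g) = $1.0363 / (0.072 − 0.016) = $18.51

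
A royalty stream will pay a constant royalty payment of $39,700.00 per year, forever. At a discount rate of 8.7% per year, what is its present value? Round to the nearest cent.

$456321.84

Level perpetuity: PV = C / r = $39,700.00 / 0.087 = $456,321.84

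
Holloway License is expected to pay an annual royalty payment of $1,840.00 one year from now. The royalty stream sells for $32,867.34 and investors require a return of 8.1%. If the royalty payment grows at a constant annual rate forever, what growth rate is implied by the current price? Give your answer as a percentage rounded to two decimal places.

P = D₁/(r−g) ⇒ g = r − D₁/P = 0.081 − $1,840.00/$32,867.34 = 0.025017

2.50%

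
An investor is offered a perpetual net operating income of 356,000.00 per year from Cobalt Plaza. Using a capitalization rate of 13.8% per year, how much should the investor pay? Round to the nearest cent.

Level perpetuity: PV = C / r = 356,000.00 / 0.138 = 2,579,710.14

2579710.14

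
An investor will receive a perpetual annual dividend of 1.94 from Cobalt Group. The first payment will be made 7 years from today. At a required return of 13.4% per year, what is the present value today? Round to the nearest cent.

Value at end of year 6: C / r = 1.94 / 0.134 = 14.4776
Discount to today: PV = 14.4776 / (1 + 0.134)^6 = 14.4776 / 2.126563 = 6.81

6.81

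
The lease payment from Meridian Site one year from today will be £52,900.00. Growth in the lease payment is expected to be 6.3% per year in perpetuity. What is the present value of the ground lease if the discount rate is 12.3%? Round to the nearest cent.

£881666.67

Growing perpetuity: P = D₁ / (r − g) = £52,900.0000 / (0.123 − 0.063) = £881,666.67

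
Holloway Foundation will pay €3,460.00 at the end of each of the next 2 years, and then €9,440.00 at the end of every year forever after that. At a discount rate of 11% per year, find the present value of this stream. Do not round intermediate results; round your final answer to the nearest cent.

PV of 2-year annuity: €3,460.00 × [1 − (1+0.11)^−2] / 0.11 = 5925.33074
Perpetuity value at year 2: €9,440.00 / 0.11 = 85818.18182
PV of perpetuity: 85818.18182 / (1+0.11)^2 = 69651.96154
Total PV = 5925.33074 + 69651.96154 = 75577.29228

€75577.29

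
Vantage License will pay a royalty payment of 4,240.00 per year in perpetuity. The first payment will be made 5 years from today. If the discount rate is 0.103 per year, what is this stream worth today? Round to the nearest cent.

Value at end of year 4: C / r = 4,240.00 / 0.103 = 41,165.0485
Discount to today: PV = 41,165.0485 / (1 + 0.103)^4 = 41,165.0485 / 1.480137 = 27,811.64

27811.64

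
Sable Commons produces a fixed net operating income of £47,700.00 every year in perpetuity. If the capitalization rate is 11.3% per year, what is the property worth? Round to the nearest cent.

£422123.89

Level perpetuity: PV = C / r = £47,700.00 / 0.113 = £422,123.89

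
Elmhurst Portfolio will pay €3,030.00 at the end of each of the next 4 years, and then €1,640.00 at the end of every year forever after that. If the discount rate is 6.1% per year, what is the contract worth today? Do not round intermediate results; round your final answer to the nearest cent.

€31690.73

PV of 4-year annuity: €3,030.00 × [1 − (1+0.061)^−4] / 0.061 = 10475.27294
Perpetuity value at year 4: €1,640.00 / 0.061 = 26885.24590
PV of perpetuity: 26885.24590 / (1+0.061)^4 = 21215.46121
Total PV = 10475.27294 + 21215.46121 = 31690.73415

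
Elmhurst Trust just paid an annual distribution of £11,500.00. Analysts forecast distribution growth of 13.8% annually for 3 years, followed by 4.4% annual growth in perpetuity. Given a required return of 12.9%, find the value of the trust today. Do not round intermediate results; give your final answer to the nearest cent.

D_1 = 13087.00000
D_2 = 14893.00600
D_3 = 16948.24083
Terminal value at year 3: TV = D_3×(1+g_2)/(r−g_2) = 17693.96342/0.085 = 208164.27558
P_0 = D_1/(1+r)^1 + D_2/(1+r)^2 + D_3/(1+r)^3 + TV/(1+r)^3
    = 11591.67405 + 11684.07889 + 11777.22035 + 144651.97702 = 179704.95031

£179704.95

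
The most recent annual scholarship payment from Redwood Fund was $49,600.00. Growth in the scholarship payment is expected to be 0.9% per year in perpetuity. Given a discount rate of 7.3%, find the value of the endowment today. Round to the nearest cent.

D₁ = D₀ × (1 + g) = $49,600.00 × 1.009 = $50,046.4000
Growing perpetuity: P = D₁ / (r − g) = $50,046.4000 / (0.073 − 0.009) = $781,975.00

$781975.00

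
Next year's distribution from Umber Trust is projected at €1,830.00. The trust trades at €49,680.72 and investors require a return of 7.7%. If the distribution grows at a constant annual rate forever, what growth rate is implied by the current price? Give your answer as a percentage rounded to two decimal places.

P = D₁/(r−g) ⇒ g = r − D₁/P = 0.077 − €1,830.00/€49,680.72 = 0.040165

4.02%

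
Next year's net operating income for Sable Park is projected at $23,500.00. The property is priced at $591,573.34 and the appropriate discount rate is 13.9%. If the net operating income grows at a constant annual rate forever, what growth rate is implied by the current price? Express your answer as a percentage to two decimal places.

9.93%

P = D₁/(r−g) ⇒ g = r − D₁/P = 0.139 − $23,500.00/$591,573.34 = 0.099275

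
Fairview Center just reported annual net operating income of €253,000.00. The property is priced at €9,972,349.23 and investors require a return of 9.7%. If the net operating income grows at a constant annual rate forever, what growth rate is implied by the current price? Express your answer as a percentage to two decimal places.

6.99%

P = D₀(1+g)/(r−g) ⇒ P(r−g) = D₀(1+g) ⇒ g(P+D₀) = P·r − D₀
g = (P·r − D₀)/(P + D₀) = (€9,972,349.23×0.097 − €253,000.00) / (€9,972,349.23 + €253,000.00) = 0.069858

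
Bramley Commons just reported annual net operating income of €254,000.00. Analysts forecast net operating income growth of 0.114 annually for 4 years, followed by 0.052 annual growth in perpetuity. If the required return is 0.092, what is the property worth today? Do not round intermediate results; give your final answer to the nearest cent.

€8303232.51

D_1 = 282956.00000
D_2 = 315212.98400
D_3 = 351147.26418
D_4 = 391178.05229
Terminal value at year 4: TV = D_4×(1+g_2)/(r−g_2) = 411519.31101/0.04 = 10287982.77528
P_0 = D_1/(1+r)^1 + D_2/(1+r)^2 + D_3/(1+r)^3 + D_4/(1+r)^4 + TV/(1+r)^4
    = 259117.21612 + 264337.52633 + 269663.00763 + 275095.77885 + 7235018.98370 = 8303232.51263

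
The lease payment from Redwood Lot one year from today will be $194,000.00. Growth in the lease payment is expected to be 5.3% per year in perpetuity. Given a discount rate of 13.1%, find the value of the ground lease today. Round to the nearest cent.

$2487179.49

Growing perpetuity: P = D₁ / (r − g) = $194,000.0000 / (0.131 − 0.053) = $2,487,179.49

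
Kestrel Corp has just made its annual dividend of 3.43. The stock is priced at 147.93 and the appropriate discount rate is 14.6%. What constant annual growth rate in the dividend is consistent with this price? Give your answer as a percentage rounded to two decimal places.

12.00%

P = D₀(1+g)/(r−g) ⇒ P(r−g) = D₀(1+g) ⇒ g(P+D₀) = P·r − D₀
g = (P·r − D₀)/(P + D₀) = (147.93×0.146 − 3.43) / (147.93 + 3.43) = 0.120030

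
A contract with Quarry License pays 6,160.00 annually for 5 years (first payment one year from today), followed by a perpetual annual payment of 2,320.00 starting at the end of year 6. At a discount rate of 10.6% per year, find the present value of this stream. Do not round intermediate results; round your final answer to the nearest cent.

36223.01

PV of 5-year annuity: 6,160.00 × [1 − (1+0.106)^−5] / 0.106 = 22997.67881
Perpetuity value at year 5: 2,320.00 / 0.106 = 21886.79245
PV of perpetuity: 21886.79245 / (1+0.106)^5 = 13225.32901
Total PV = 22997.67881 + 13225.32901 = 36223.00781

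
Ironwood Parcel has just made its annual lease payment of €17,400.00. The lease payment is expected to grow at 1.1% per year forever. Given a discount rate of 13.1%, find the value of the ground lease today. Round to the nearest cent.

D₁ = D₀ × (1 + g) = €17,400.00 × 1.011 = €17,591.4000
Growing perpetuity: P = D₁ / (r − g) = €17,591.4000 / (0.131 − 0.011) = €146,595.00

€146595.00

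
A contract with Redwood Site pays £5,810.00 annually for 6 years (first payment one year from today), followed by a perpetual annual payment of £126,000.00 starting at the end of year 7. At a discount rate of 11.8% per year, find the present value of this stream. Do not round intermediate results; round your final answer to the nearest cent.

£570834.79

PV of 6-year annuity: £5,810.00 × [1 − (1+0.118)^−6] / 0.118 = 24023.19784
Perpetuity value at year 6: £126,000.00 / 0.118 = 1067796.61017
PV of perpetuity: 1067796.61017 / (1+0.118)^6 = 546811.59678
Total PV = 24023.19784 + 546811.59678 = 570834.79462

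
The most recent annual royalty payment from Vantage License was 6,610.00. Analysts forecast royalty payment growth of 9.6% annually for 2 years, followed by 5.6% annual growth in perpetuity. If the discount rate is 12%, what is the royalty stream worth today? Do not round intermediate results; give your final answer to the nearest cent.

D_1 = 7244.56000
D_2 = 7940.03776
Terminal value at year 2: TV = D_2×(1+g_2)/(r−g_2) = 8384.67987/0.064 = 131010.62304
P_0 = D_1/(1+r)^1 + D_2/(1+r)^2 + TV/(1+r)^2
    = 6468.35714 + 6329.74949 + 104440.86658 = 117238.97321

117238.97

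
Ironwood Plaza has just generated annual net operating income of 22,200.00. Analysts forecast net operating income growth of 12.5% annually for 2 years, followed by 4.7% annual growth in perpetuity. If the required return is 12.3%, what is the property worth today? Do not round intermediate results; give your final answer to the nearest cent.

351443.21

D_1 = 24975.00000
D_2 = 28096.87500
Terminal value at year 2: TV = D_2×(1+g_2)/(r−g_2) = 29417.42812/0.076 = 387071.42270
P_0 = D_1/(1+r)^1 + D_2/(1+r)^2 + TV/(1+r)^2
    = 22239.53695 + 22279.14432 + 306924.52770 = 351443.20898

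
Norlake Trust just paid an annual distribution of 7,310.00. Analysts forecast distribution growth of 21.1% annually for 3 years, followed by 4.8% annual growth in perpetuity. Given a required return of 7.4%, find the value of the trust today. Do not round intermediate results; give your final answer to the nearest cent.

D_1 = 8852.41000
D_2 = 10720.26851
D_3 = 12982.24517
Terminal value at year 3: TV = D_3×(1+g_2)/(r−g_2) = 13605.39293/0.026 = 523284.34360
P_0 = D_1/(1+r)^1 + D_2/(1+r)^2 + D_3/(1+r)^3 + TV/(1+r)^3
    = 8242.46741 + 9293.88085 + 10479.41314 + 422400.96040 = 450416.72181

450416.72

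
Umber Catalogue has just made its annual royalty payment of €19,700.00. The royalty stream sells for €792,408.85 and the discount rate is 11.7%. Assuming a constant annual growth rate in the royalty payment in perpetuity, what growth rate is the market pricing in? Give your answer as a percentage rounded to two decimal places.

P = D₀(1+g)/(r−g) ⇒ P(r−g) = D₀(1+g) ⇒ g(P+D₀) = P·r − D₀
g = (P·r − D₀)/(P + D₀) = (€792,408.85×0.117 − €19,700.00) / (€792,408.85 + €19,700.00) = 0.089904

8.99%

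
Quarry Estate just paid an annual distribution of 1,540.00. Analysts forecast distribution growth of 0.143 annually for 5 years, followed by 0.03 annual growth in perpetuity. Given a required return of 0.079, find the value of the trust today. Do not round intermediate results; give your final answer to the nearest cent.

52363.77

D_1 = 1760.22000
D_2 = 2011.93146
D_3 = 2299.63766
D_4 = 2628.48584
D_5 = 3004.35932
Terminal value at year 5: TV = D_5×(1+g_2)/(r−g_2) = 3094.49010/0.049 = 63152.85917
P_0 = D_1/(1+r)^1 + D_2/(1+r)^2 + D_3/(1+r)^3 + D_4/(1+r)^4 + D_5/(1+r)^5 + TV/(1+r)^5
    = 1631.34384 + 1728.10566 + 1830.60683 + 1939.18777 + 2054.20910 + 43180.31380 = 52363.76699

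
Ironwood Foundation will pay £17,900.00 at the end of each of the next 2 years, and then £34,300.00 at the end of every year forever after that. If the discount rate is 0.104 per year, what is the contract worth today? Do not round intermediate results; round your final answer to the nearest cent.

£301496.94

PV of 2-year annuity: £17,900.00 × [1 − (1+0.104)^−2] / 0.104 = 30900.15228
Perpetuity value at year 2: £34,300.00 / 0.104 = 329807.69231
PV of perpetuity: 329807.69231 / (1+0.104)^2 = 270596.78599
Total PV = 30900.15228 + 270596.78599 = 301496.93826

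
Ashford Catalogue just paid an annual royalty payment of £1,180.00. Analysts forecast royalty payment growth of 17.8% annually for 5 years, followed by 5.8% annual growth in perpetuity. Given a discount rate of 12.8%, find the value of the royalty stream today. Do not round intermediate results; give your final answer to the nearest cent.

D_1 = 1390.04000
D_2 = 1637.46712
D_3 = 1928.93627
D_4 = 2272.28692
D_5 = 2676.75400
Terminal value at year 5: TV = D_5×(1+g_2)/(r−g_2) = 2832.00573/0.07 = 40457.22467
P_0 = D_1/(1+r)^1 + D_2/(1+r)^2 + D_3/(1+r)^3 + D_4/(1+r)^4 + D_5/(1+r)^5 + TV/(1+r)^5
    = 1232.30496 + 1286.92841 + 1343.97311 + 1403.54639 + 1465.76032 + 22153.92030 = 28886.43350

£28886.43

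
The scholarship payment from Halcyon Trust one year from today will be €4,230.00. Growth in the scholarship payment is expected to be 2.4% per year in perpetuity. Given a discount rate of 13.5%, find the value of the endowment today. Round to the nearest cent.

Growing perpetuity: P = D₁ / (r − g) = €4,230.0000 / (0.135 − 0.024) = €38,108.11

€38108.11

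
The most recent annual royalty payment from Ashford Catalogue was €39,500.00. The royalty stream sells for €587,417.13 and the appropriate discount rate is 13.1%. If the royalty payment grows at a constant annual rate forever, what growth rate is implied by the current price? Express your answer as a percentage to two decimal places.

5.97%

P = D₀(1+g)/(r−g) ⇒ P(r−g) = D₀(1+g) ⇒ g(P+D₀) = P·r − D₀
g = (P·r − D₀)/(P + D₀) = (€587,417.13×0.131 − €39,500.00) / (€587,417.13 + €39,500.00) = 0.059739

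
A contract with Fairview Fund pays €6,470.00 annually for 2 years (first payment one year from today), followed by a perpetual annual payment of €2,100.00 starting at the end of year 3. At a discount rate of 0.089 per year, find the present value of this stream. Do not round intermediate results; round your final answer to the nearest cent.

€31293.26

PV of 2-year annuity: €6,470.00 × [1 − (1+0.089)^−2] / 0.089 = 11396.90586
Perpetuity value at year 2: €2,100.00 / 0.089 = 23595.50562
PV of perpetuity: 23595.50562 / (1+0.089)^2 = 19896.35534
Total PV = 11396.90586 + 19896.35534 = 31293.26120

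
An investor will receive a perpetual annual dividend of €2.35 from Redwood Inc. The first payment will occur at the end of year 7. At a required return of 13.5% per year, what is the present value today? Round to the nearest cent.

€8.14

Value at end of year 6: C / r = €2.35 / 0.135 = €17.4074
Discount to today: PV = €17.4074 / (1 + 0.135)^6 = €17.4074 / 2.137840 = €8.14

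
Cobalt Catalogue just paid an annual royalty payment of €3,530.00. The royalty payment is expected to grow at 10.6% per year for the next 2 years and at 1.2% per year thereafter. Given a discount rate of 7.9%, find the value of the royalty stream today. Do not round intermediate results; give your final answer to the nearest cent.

D_1 = 3904.18000
D_2 = 4318.02308
Terminal value at year 2: TV = D_2×(1+g_2)/(r−g_2) = 4369.83936/0.067 = 65221.48294
P_0 = D_1/(1+r)^1 + D_2/(1+r)^2 + TV/(1+r)^2
    = 3618.33179 + 3708.87392 + 56020.60307 = 63347.80878

€63347.81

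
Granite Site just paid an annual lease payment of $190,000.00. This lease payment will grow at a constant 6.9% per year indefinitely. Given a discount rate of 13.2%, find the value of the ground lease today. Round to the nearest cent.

$3223968.25

D₁ = D₀ × (1 + g) = $190,000.00 × 1.069 = $203,110.0000
Growing perpetuity: P = D₁ / (r − g) = $203,110.0000 / (0.132 − 0.069) = $3,223,968.25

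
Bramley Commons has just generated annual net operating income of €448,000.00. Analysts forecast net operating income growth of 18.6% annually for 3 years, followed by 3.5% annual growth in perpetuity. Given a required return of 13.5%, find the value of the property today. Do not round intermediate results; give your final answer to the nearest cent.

D_1 = 531328.00000
D_2 = 630155.00800
D_3 = 747363.83949
Terminal value at year 3: TV = D_3×(1+g_2)/(r−g_2) = 773521.57387/0.1 = 7735215.73870
P_0 = D_1/(1+r)^1 + D_2/(1+r)^2 + D_3/(1+r)^3 + TV/(1+r)^3
    = 468130.39648 + 489165.33059 + 511145.44677 + 5290355.37404 = 6758796.54787

€6758796.55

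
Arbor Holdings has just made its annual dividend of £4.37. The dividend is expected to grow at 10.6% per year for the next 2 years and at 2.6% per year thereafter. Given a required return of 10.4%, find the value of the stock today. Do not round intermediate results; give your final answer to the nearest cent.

D_1 = 4.83322
D_2 = 5.34554
Terminal value at year 2: TV = D_2×(1+g_2)/(r−g_2) = 5.48453/0.078 = 70.31443
P_0 = D_1/(1+r)^1 + D_2/(1+r)^2 + TV/(1+r)^2
    = 4.37792 + 4.38585 + 57.69077 = 66.45453

£66.45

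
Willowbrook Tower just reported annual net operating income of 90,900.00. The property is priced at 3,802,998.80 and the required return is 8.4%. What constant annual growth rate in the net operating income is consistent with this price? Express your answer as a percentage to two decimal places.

P = D₀(1+g)/(r−g) ⇒ P(r−g) = D₀(1+g) ⇒ g(P+D₀) = P·r − D₀
g = (P·r − D₀)/(P + D₀) = (3,802,998.80×0.084 − 90,900.00) / (3,802,998.80 + 90,900.00) = 0.058695

5.87%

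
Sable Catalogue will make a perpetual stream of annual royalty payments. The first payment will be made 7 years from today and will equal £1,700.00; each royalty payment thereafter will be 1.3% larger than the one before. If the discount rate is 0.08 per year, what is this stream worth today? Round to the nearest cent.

£15989.38

Value at end of year 6: C₁ / (r − g) = £1,700.00 / (0.08 − 0.013) = £25,373.1343
Discount to today: PV = £25,373.1343 / (1 + 0.08)^6 = £25,373.1343 / 1.586874 = £15,989.38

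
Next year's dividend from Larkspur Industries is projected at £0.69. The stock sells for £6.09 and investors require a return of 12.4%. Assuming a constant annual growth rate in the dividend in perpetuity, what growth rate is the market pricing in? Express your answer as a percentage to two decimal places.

1.07%

P = D₁/(r−g) ⇒ g = r − D₁/P = 0.124 − £0.69/£6.09 = 0.010700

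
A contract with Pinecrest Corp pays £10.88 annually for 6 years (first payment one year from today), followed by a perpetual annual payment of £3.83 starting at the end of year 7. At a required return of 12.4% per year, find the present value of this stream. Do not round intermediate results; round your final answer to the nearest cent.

£59.55

PV of 6-year annuity: £10.88 × [1 − (1+0.124)^−6] / 0.124 = 44.22991
Perpetuity value at year 6: £3.83 / 0.124 = 30.88710
PV of perpetuity: 30.88710 / (1+0.124)^6 = 15.31719
Total PV = 44.22991 + 15.31719 = 59.54710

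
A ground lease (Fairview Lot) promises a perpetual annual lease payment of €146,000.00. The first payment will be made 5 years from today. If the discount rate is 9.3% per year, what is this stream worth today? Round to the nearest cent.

Value at end of year 4: C / r = €146,000.00 / 0.093 = €1,569,892.4731
Discount to today: PV = €1,569,892.4731 / (1 + 0.093)^4 = €1,569,892.4731 / 1.427186 = €1,099,991.32

€1099991.32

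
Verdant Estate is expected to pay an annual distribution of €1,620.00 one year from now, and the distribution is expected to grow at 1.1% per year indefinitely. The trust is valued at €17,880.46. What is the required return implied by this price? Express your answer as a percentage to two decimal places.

P = D₁/(r − g) ⇒ r = D₁/P + g = €1,620.0000/€17,880.46 + 0.011 = 0.090602 + 0.011 = 0.101602

10.16%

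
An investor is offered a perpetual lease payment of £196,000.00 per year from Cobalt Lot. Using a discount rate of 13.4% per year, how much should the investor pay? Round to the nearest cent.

Level perpetuity: PV = C / r = £196,000.00 / 0.134 = £1,462,686.57

£1462686.57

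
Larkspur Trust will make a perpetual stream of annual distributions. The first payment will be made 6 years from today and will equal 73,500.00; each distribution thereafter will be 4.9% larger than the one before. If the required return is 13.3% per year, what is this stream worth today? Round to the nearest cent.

Value at end of year 5: C₁ / (r − g) = 73,500.00 / (0.133 − 0.049) = 875,000.0000
Discount to today: PV = 875,000.0000 / (1 + 0.133)^5 = 875,000.0000 / 1.867022 = 468,660.66

468660.66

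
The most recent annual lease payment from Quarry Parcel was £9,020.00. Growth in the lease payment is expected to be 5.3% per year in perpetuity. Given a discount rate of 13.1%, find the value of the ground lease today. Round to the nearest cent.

D₁ = D₀ × (1 + g) = £9,020.00 × 1.053 = £9,498.0600
Growing perpetuity: P = D₁ / (r − g) = £9,498.0600 / (0.131 − 0.053) = £121,770.00

£121770.00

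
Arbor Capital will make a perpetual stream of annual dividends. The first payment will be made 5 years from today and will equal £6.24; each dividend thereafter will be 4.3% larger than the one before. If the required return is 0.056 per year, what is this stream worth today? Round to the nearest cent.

£386.00

Value at end of year 4: C₁ / (r − g) = £6.24 / (0.056 − 0.043) = £480.0000
Discount to today: PV = £480.0000 / (1 + 0.056)^4 = £480.0000 / 1.243528 = £386.00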